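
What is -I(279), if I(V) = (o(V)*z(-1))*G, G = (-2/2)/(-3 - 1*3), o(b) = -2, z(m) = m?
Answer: -⅓ ≈ -0.33333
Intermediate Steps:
G = ⅙ (G = (-2*½)/(-3 - 3) = -1/(-6) = -1*(-⅙) = ⅙ ≈ 0.16667)
I(V) = ⅓ (I(V) = -2*(-1)*(⅙) = 2*(⅙) = ⅓)
-I(279) = -1*⅓ = -⅓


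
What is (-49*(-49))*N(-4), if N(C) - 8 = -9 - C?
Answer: 7203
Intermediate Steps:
N(C) = -1 - C (N(C) = 8 + (-9 - C) = -1 - C)
(-49*(-49))*N(-4) = (-49*(-49))*(-1 - 1*(-4)) = 2401*(-1 + 4) = 2401*3 = 7203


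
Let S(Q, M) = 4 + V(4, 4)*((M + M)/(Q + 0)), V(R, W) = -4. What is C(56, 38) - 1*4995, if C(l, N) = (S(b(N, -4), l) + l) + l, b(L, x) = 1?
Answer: -5327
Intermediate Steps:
S(Q, M) = 4 - 8*M/Q (S(Q, M) = 4 - 4*(M + M)/(Q + 0) = 4 - 4*2*M/Q = 4 - 8*M/Q)
C(l, N) = 4 - 6*l (C(l, N) = ((4 - 8*l/1) + l) + l = ((4 - 8*l*1) + l) + l = ((4 - 8*l) + l) + l = (4 - 7*l) + l = 4 - 6*l)
C(56, 38) - 1*4995 = (4 - 6*56) - 1*4995 = (4 - 336) - 4995 = -332 - 4995 = -5327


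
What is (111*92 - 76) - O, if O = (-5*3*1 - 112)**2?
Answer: -5993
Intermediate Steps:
O = 16129 (O = (-15*1 - 112)**2 = (-15 - 112)**2 = (-127)**2 = 16129)
(111*92 - 76) - O = (111*92 - 76) - 1*16129 = (10212 - 76) - 16129 = 10136 - 16129 = -5993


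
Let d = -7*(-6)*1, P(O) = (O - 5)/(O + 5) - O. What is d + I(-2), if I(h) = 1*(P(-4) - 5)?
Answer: 32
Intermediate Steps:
P(O) = -O + (-5 + O)/(5 + O) (P(O) = (-5 + O)/(5 + O) - O = -O + (-5 + O)/(5 + O))
I(h) = -10 (I(h) = 1*((-5 - 1*(-4)**2 - 4*(-4))/(5 - 4) - 5) = 1*((-5 - 1*16 + 16)/1 - 5) = 1*(1*(-5 - 16 + 16) - 5) = 1*(1*(-5) - 5) = 1*(-5 - 5) = 1*(-10) = -10)
d = 42 (d = 42*1 = 42)
d + I(-2) = 42 - 10 = 32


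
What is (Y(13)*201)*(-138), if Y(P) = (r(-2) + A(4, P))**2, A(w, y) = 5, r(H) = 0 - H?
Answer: -1359162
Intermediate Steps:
r(H) = -H
Y(P) = 49 (Y(P) = (-1*(-2) + 5)**2 = (2 + 5)**2 = 7**2 = 49)
(Y(13)*201)*(-138) = (49*201)*(-138) = 9849*(-138) = -1359162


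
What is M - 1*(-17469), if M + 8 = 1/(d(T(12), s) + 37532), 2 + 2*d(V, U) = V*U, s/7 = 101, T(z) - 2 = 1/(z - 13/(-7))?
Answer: 129615115975/7423121 ≈ 17461.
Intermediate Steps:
T(z) = 2 + 1/(13/7 + z) (T(z) = 2 + 1/(z - 13/(-7)) = 2 + 1/(z - 13*(-⅐)) = 2 + 1/(z + 13/7) = 2 + 1/(13/7 + z))
s = 707 (s = 7*101 = 707)
d(V, U) = -1 + U*V/2 (d(V, U) = -1 + (V*U)/2 = -1 + (U*V)/2 = -1 + U*V/2)
M = -59384774/7423121 (M = -8 + 1/((-1 + (½)*707*((33 + 14*12)/(13 + 7*12))) + 37532) = -8 + 1/((-1 + (½)*707*((33 + 168)/(13 + 84))) + 37532) = -8 + 1/((-1 + (½)*707*(201/97)) + 37532) = -8 + 1/((-1 + 142107/194) + 37532) = -8 + 1/(141913/194 + 37532) = -8 + 1/(7423121/194) = -8 + 194/7423121 = -59384774/7423121 ≈ -8.0000)
M - 1*(-17469) = -59384774/7423121 - 1*(-17469) = -59384774/7423121 + 17469 = 129615115975/7423121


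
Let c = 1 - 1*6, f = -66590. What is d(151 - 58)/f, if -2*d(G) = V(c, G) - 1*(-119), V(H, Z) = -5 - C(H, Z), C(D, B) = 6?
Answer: 27/33295 ≈ 0.00081093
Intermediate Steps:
c = -5 (c = 1 - 6 = -5)
V(H, Z) = -11 (V(H, Z) = -5 - 1*6 = -5 - 6 = -11)
d(G) = -54 (d(G) = -(-11 - 1*(-119))/2 = -(-11 + 119)/2 = -½*108 = -54)
d(151 - 58)/f = -54/(-66590) = -54*(-1/66590) = 27/33295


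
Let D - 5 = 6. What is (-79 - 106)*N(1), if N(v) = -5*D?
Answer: 10175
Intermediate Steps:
D = 11 (D = 5 + 6 = 11)
N(v) = -55 (N(v) = -5*11 = -55)
(-79 - 106)*N(1) = (-79 - 106)*(-55) = -185*(-55) = 10175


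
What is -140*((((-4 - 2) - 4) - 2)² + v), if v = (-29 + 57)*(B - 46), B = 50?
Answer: -35840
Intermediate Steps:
v = 112 (v = (-29 + 57)*(50 - 46) = 28*4 = 112)
-140*((((-4 - 2) - 4) - 2)² + v) = -140*((((-4 - 2) - 4) - 2)² + 112) = -140*(((-6 - 4) - 2)² + 112) = -140*((-10 - 2)² + 112) = -140*((-12)² + 112) = -140*(144 + 112) = -140*256 = -35840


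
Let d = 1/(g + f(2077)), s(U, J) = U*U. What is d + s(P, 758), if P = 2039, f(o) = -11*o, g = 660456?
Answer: 2650872807290/637609 ≈ 4.1575e+6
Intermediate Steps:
s(U, J) = U²
d = 1/637609 (d = 1/(660456 - 11*2077) = 1/(660456 - 22847) = 1/637609 ≈ 1.5684e-6)
d + s(P, 758) = 1/637609 + 2039² = 1/637609 + 4157521 = 2650872807290/637609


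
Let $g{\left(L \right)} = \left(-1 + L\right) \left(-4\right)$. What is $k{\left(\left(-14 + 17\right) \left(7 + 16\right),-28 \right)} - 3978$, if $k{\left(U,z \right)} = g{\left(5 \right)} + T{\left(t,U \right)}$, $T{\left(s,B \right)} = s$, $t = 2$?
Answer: $-3992$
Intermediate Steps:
$g{\left(L \right)} = 4 - 4 L$
$k{\left(U,z \right)} = -14$ ($k{\left(U,z \right)} = \left(4 - 20\right) + 2 = -16 + 2 = -14$)
$k{\left(\left(-14 + 17\right) \left(7 + 16\right),-28 \right)} - 3978 = -14 - 3978 = -3992$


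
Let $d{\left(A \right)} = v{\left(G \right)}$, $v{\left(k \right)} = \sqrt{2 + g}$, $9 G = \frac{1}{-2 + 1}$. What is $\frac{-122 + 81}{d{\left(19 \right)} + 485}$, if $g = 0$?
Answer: $- \frac{19885}{235223} + \frac{41 \sqrt{2}}{235223} \approx -0.08429$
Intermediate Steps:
$G = - \frac{1}{9}$ ($G = \frac{1}{9 \left(-2 + 1\right)} = \frac{1}{9 \left(-1\right)} = \frac{1}{9} \left(-1\right) = - \frac{1}{9} \approx -0.11111$)
$v{\left(k \right)} = \sqrt{2}$ ($v{\left(k \right)} = \sqrt{2 + 0} = \sqrt{2}$)
$d{\left(A \right)} = \sqrt{2}$
$\frac{-122 + 81}{d{\left(19 \right)} + 485} = \frac{-122 + 81}{\sqrt{2} + 485} = - \frac{41}{485 + \sqrt{2}}$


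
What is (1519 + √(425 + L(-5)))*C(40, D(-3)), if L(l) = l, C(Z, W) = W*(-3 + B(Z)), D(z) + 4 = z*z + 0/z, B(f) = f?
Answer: 281015 + 370*√105 ≈ 2.8481e+5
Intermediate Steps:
D(z) = -4 + z² (D(z) = -4 + (z*z + 0/z) = -4 + (z² + 0) = -4 + z²)
C(Z, W) = W*(-3 + Z)
(1519 + √(425 + L(-5)))*C(40, D(-3)) = (1519 + √(425 - 5))*((-4 + (-3)²)*(-3 + 40)) = (1519 + √420)*((-4 + 9)*37) = (1519 + 2*√105)*(5*37) = (1519 + 2*√105)*185 = 281015 + 370*√105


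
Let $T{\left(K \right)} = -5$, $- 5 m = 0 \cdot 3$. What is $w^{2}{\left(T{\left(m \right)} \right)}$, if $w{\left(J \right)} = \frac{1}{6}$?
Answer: $\frac{1}{36} \approx 0.027778$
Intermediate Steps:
$m = 0$ ($m = - \frac{0 \cdot 3}{5} = \left(- \frac{1}{5}\right) 0 = 0$)
$w{\left(J \right)} = \frac{1}{6}$
$w^{2}{\left(T{\left(m \right)} \right)} = \left(\frac{1}{6}\right)^{2} = \frac{1}{36}$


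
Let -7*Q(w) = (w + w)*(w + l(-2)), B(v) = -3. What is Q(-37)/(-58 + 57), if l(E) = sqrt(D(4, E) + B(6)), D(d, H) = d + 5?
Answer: 2738/7 - 74*sqrt(6)/7 ≈ 365.25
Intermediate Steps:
D(d, H) = 5 + d
l(E) = sqrt(6) (l(E) = sqrt((5 + 4) - 3) = sqrt(9 - 3) = sqrt(6))
Q(w) = -2*w*(w + sqrt(6))/7 (Q(w) = -(w + w)*(w + sqrt(6))/7 = -2*w*(w + sqrt(6))/7)
Q(-37)/(-58 + 57) = (-2/7*(-37)*(-37 + sqrt(6)))/(-58 + 57) = (-2738/7 + 74*sqrt(6)/7)/(-1) = (-2738/7 + 74*sqrt(6)/7)*(-1) = 2738/7 - 74*sqrt(6)/7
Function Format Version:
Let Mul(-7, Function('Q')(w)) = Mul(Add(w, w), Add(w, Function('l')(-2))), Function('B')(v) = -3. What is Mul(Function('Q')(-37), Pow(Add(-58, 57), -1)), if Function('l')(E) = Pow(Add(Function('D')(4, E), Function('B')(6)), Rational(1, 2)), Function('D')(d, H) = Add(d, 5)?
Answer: Add(Rational(2738, 7), Mul(Rational(-74, 7), Pow(6, Rational(1, 2)))) ≈ 365.25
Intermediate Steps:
Function('D')(d, H) = Add(5, d)
Function('l')(E) = Pow(6, Rational(1, 2)) (Function('l')(E) = Pow(Add(Add(5, 4), -3), Rational(1, 2)) = Pow(Add(9, -3), Rational(1, 2)) = Pow(6, Rational(1, 2)))
Function('Q')(w) = Mul(Rational(-2, 7), w, Add(w, Pow(6, Rational(1, 2)))) (Function('Q')(w) = Mul(Rational(-1, 7), Mul(Add(w, w), Add(w, Pow(6, Rational(1, 2))))) = Mul(Rational(-1, 7), Mul(Mul(2, w), Add(w, Pow(6, Rational(1, 2))))) = Mul(Rational(-1, 7), Mul(2, w, Add(w, Pow(6, Rational(1, 2))))) = Mul(Rational(-2, 7), w, Add(w, Pow(6, Rational(1, 2)))))
Mul(Function('Q')(-37), Pow(Add(-58, 57), -1)) = Mul(Mul(Rational(-2, 7), -37, Add(-37, Pow(6, Rational(1, 2)))), Pow(Add(-58, 57), -1)) = Mul(Add(Rational(-2738, 7), Mul(Rational(74, 7), Pow(6, Rational(1, 2)))), Pow(-1, -1)) = Mul(Add(Rational(-2738, 7), Mul(Rational(74, 7), Pow(6, Rational(1, 2)))), -1) = Add(Rational(2738, 7), Mul(Rational(-74, 7), Pow(6, Rational(1, 2))))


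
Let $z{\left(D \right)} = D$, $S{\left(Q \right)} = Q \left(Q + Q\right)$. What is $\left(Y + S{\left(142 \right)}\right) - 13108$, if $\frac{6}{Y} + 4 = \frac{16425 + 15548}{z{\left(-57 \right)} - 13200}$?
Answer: $\frac{2313647678}{85001} \approx 27219.0$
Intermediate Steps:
$S{\left(Q \right)} = 2 Q^{2}$ ($S{\left(Q \right)} = Q 2 Q = 2 Q^{2}$)
$Y = - \frac{79542}{85001}$ ($Y = \frac{6}{-4 + \frac{16425 + 15548}{-57 - 13200}} = \frac{6}{-4 + \frac{31973}{-13257}} = \frac{6}{-4 + 31973 \left(- \frac{1}{13257}\right)} = \frac{6}{-4 - \frac{31973}{13257}} = \frac{6}{- \frac{85001}{13257}} = 6 \left(- \frac{13257}{85001}\right) = - \frac{79542}{85001} \approx -0.93578$)
$\left(Y + S{\left(142 \right)}\right) - 13108 = \left(- \frac{79542}{85001} + 2 \cdot 142^{2}\right) - 13108 = \left(- \frac{79542}{85001} + 2 \cdot 20164\right) - 13108 = \left(- \frac{79542}{85001} + 40328\right) - 13108 = \frac{3427840786}{85001} - 13108 = \frac{2313647678}{85001}$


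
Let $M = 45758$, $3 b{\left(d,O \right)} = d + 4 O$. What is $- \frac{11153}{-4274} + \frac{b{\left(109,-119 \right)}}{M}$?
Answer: $\frac{382362091}{146677269} \approx 2.6068$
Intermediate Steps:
$b{\left(d,O \right)} = \frac{d}{3} + \frac{4 O}{3}$ ($b{\left(d,O \right)} = \frac{d + 4 O}{3} = \frac{d}{3} + \frac{4 O}{3}$)
$- \frac{11153}{-4274} + \frac{b{\left(109,-119 \right)}}{M} = - \frac{11153}{-4274} + \frac{\frac{1}{3} \cdot 109 + \frac{4}{3} \left(-119\right)}{45758} = \left(-11153\right) \left(- \frac{1}{4274}\right) + \left(\frac{109}{3} - \frac{476}{3}\right) \frac{1}{45758} = \frac{11153}{4274} - \frac{367}{137274} = \frac{382362091}{146677269}$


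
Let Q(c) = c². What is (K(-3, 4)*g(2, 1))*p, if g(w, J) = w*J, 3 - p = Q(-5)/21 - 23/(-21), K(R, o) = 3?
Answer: 30/7 ≈ 4.2857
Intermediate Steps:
p = 5/7 (p = 3 - ((-5)²/21 - 23/(-21)) = 3 - (25*(1/21) - 23*(-1/21)) = 3 - (25/21 + 23/21) = 3 - 1*16/7 = 3 - 16/7 = 5/7 ≈ 0.71429)
g(w, J) = J*w
(K(-3, 4)*g(2, 1))*p = (3*(1*2))*(5/7) = (3*2)*(5/7) = 6*(5/7) = 30/7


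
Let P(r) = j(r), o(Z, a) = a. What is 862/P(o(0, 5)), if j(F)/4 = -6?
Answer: -431/12 ≈ -35.917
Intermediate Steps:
j(F) = -24 (j(F) = 4*(-6) = -24)
P(r) = -24
862/P(o(0, 5)) = 862/(-24) = 862*(-1/24) = -431/12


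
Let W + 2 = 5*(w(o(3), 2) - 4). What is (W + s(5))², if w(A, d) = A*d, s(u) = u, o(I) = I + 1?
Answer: 529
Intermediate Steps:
o(I) = 1 + I
W = 18 (W = -2 + 5*((1 + 3)*2 - 4) = -2 + 5*(4*2 - 4) = -2 + 5*(8 - 4) = -2 + 5*4 = -2 + 20 = 18)
(W + s(5))² = (18 + 5)² = 23² = 529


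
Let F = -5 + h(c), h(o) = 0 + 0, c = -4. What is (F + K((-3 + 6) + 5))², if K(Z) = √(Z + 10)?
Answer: 43 - 30*√2 ≈ 0.57359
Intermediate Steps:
h(o) = 0
K(Z) = √(10 + Z)
F = -5 (F = -5 + 0 = -5)
(F + K((-3 + 6) + 5))² = (-5 + √(10 + ((-3 + 6) + 5)))² = (-5 + √(10 + (3 + 5)))² = (-5 + √(10 + 8))² = (-5 + √18)² = (-5 + 3*√2)²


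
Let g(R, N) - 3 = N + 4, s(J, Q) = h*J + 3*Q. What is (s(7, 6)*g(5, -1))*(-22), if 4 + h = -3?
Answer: 4092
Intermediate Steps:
h = -7 (h = -4 - 3 = -7)
s(J, Q) = -7*J + 3*Q
g(R, N) = 7 + N (g(R, N) = 3 + (N + 4) = 3 + (4 + N) = 7 + N)
(s(7, 6)*g(5, -1))*(-22) = ((-7*7 + 3*6)*(7 - 1))*(-22) = ((-49 + 18)*6)*(-22) = -31*6*(-22) = -186*(-22) = 4092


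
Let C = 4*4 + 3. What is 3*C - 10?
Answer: 47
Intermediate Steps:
C = 19 (C = 16 + 3 = 19)
3*C - 10 = 3*19 - 10 = 57 - 10 = 47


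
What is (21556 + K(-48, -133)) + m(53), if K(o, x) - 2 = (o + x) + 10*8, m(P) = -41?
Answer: 21416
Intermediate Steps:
K(o, x) = 82 + o + x (K(o, x) = 2 + ((o + x) + 10*8) = 2 + ((o + x) + 80) = 2 + (80 + o + x) = 82 + o + x)
(21556 + K(-48, -133)) + m(53) = (21556 + (82 - 48 - 133)) - 41 = (21556 - 99) - 41 = 21457 - 41 = 21416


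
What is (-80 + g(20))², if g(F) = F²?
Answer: 102400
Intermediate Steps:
(-80 + g(20))² = (-80 + 20²)² = (-80 + 400)² = 320² = 102400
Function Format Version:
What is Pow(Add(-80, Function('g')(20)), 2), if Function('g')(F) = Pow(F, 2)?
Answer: 102400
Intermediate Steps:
Pow(Add(-80, Function('g')(20)), 2) = Pow(Add(-80, Pow(20, 2)), 2) = Pow(Add(-80, 400), 2) = Pow(320, 2) = 102400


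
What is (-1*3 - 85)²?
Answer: 7744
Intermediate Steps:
(-1*3 - 85)² = (-3 - 85)² = (-88)² = 7744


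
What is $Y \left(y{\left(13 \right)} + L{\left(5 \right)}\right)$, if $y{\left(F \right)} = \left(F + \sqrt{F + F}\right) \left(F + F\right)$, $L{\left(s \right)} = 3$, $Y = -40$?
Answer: $-13640 - 1040 \sqrt{26} \approx -18943.0$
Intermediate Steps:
$y{\left(F \right)} = 2 F \left(F + \sqrt{2} \sqrt{F}\right)$ ($y{\left(F \right)} = \left(F + \sqrt{2 F}\right) 2 F = \left(F + \sqrt{2} \sqrt{F}\right) 2 F = 2 F \left(F + \sqrt{2} \sqrt{F}\right)$)
$Y \left(y{\left(13 \right)} + L{\left(5 \right)}\right) = - 40 \left(\left(2 \cdot 13^{2} + 2 \sqrt{2} \cdot 13^{\frac{3}{2}}\right) + 3\right) = - 40 \left(\left(2 \cdot 169 + 2 \sqrt{2} \cdot 13 \sqrt{13}\right) + 3\right) = - 40 \left(\left(338 + 26 \sqrt{26}\right) + 3\right) = - 40 \left(341 + 26 \sqrt{26}\right) = -13640 - 1040 \sqrt{26}$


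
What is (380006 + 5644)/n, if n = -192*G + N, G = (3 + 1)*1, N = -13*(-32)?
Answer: -192825/176 ≈ -1095.6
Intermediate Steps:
N = 416
G = 4 (G = 4*1 = 4)
n = -352 (n = -192*4 + 416 = -768 + 416 = -352)
(380006 + 5644)/n = (380006 + 5644)/(-352) = 385650*(-1/352) = -192825/176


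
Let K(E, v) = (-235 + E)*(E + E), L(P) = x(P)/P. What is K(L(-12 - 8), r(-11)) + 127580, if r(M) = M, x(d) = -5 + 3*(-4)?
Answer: 25436389/200 ≈ 1.2718e+5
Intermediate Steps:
x(d) = -17 (x(d) = -5 - 12 = -17)
L(P) = -17/P
K(E, v) = 2*E*(-235 + E) (K(E, v) = (-235 + E)*(2*E) = 2*E*(-235 + E))
K(L(-12 - 8), r(-11)) + 127580 = 2*(-17/(-12 - 8))*(-235 - 17/(-12 - 8)) + 127580 = 2*(-17/(-20))*(-235 - 17/(-20)) + 127580 = 2*(-17*(-1/20))*(-235 - 17*(-1/20)) + 127580 = 2*(17/20)*(-235 + 17/20) + 127580 = 2*(17/20)*(-4683/20) + 127580 = -79611/200 + 127580 = 25436389/200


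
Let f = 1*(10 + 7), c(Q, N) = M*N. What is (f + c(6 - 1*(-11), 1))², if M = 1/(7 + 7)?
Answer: 57121/196 ≈ 291.43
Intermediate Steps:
M = 1/14 ≈ 0.071429
c(Q, N) = N/14
f = 17 (f = 1*17 = 17)
(f + c(6 - 1*(-11), 1))² = (17 + (1/14)*1)² = (17 + 1/14)² = (239/14)² = 57121/196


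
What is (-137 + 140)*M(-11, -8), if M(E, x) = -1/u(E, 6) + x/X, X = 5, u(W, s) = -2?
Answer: -33/10 ≈ -3.3000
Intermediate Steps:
M(E, x) = 1/2 + x/5 (M(E, x) = -1/(-2) + x/5 = -1*(-1/2) + x*(1/5) = 1/2 + x/5)
(-137 + 140)*M(-11, -8) = (-137 + 140)*(1/2 + (1/5)*(-8)) = 3*(1/2 - 8/5) = 3*(-11/10) = -33/10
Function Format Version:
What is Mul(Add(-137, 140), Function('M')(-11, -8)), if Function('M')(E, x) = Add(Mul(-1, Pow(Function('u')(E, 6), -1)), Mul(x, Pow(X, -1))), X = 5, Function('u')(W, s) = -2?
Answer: Rational(-33, 10) ≈ -3.3000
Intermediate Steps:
Function('M')(E, x) = Add(Rational(1, 2), Mul(Rational(1, 5), x)) (Function('M')(E, x) = Add(Mul(-1, Pow(-2, -1)), Mul(x, Pow(5, -1))) = Add(Mul(-1, Rational(-1, 2)), Mul(x, Rational(1, 5))) = Add(Rational(1, 2), Mul(Rational(1, 5), x)))
Mul(Add(-137, 140), Function('M')(-11, -8)) = Mul(Add(-137, 140), Add(Rational(1, 2), Mul(Rational(1, 5), -8))) = Mul(3, Add(Rational(1, 2), Rational(-8, 5))) = Mul(3, Rational(-11, 10)) = Rational(-33, 10)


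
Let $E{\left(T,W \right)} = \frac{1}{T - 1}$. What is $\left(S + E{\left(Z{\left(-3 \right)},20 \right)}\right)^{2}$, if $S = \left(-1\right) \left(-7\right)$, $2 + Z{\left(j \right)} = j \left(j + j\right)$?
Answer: $\frac{11236}{225} \approx 49.938$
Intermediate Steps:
$Z{\left(j \right)} = -2 + 2 j^{2}$ ($Z{\left(j \right)} = -2 + j \left(j + j\right) = -2 + j 2 j = -2 + 2 j^{2}$)
$E{\left(T,W \right)} = \frac{1}{-1 + T}$
$S = 7$
$\left(S + E{\left(Z{\left(-3 \right)},20 \right)}\right)^{2} = \left(7 + \frac{1}{-1 - \left(2 - 2 \left(-3\right)^{2}\right)}\right)^{2} = \left(7 + \frac{1}{-1 + \left(-2 + 2 \cdot 9\right)}\right)^{2} = \left(7 + \frac{1}{-1 + \left(-2 + 18\right)}\right)^{2} = \left(7 + \frac{1}{-1 + 16}\right)^{2} = \left(7 + \frac{1}{15}\right)^{2} = \left(\frac{106}{15}\right)^{2} = \frac{11236}{225}$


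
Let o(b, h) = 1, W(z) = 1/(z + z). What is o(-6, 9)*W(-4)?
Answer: -⅛ ≈ -0.12500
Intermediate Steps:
W(z) = 1/(2*z)
o(-6, 9)*W(-4) = 1*((½)/(-4)) = 1*((½)*(-¼)) = 1*(-⅛) = -⅛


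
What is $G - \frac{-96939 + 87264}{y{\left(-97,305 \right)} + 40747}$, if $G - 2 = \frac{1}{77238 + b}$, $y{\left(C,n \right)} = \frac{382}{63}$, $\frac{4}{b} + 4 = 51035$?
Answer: $\frac{22641912991200735}{10119659723439226} \approx 2.2374$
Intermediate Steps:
$b = \frac{4}{51031}$ ($b = \frac{4}{-4 + 51035} = \frac{4}{51031} \approx 7.8384 \cdot 10^{-5}$)
$y{\left(C,n \right)} = \frac{382}{63}$ ($y{\left(C,n \right)} = 382 \cdot \frac{1}{63} = \frac{382}{63}$)
$G = \frac{7883115795}{3941532382}$ ($G = 2 + \frac{1}{77238 + \frac{4}{51031}} = 2 + \frac{1}{\frac{3941532382}{51031}} = 2 + \frac{51031}{3941532382} = \frac{7883115795}{3941532382} \approx 2.0$)
$G - \frac{-96939 + 87264}{y{\left(-97,305 \right)} + 40747} = \frac{7883115795}{3941532382} - \frac{-96939 + 87264}{\frac{382}{63} + 40747} = \frac{7883115795}{3941532382} - - \frac{9675}{\frac{2567443}{63}} = \frac{7883115795}{3941532382} - \left(-9675\right) \frac{63}{2567443} = \frac{7883115795}{3941532382} - - \frac{609525}{2567443} = \frac{7883115795}{3941532382} + \frac{609525}{2567443} = \frac{22641912991200735}{10119659723439226}$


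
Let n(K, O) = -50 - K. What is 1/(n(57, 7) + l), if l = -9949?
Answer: -1/10056 ≈ -9.9443e-5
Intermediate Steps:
1/(n(57, 7) + l) = 1/((-50 - 1*57) - 9949) = 1/((-50 - 57) - 9949) = 1/(-107 - 9949) = 1/(-10056) = -1/10056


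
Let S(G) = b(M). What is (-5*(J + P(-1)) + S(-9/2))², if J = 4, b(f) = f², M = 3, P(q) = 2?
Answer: 441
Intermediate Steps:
S(G) = 9 (S(G) = 3² = 9)
(-5*(J + P(-1)) + S(-9/2))² = (-5*(4 + 2) + 9)² = (-5*6 + 9)² = (-30 + 9)² = (-21)² = 441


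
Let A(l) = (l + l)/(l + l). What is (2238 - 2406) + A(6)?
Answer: -167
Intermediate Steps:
A(l) = 1 (A(l) = (2*l)/((2*l)) = (2*l)*(1/(2*l)) = 1)
(2238 - 2406) + A(6) = (2238 - 2406) + 1 = -168 + 1 = -167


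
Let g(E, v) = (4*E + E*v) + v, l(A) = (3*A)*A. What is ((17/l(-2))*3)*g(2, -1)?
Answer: 85/4 ≈ 21.250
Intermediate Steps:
l(A) = 3*A²
g(E, v) = v + 4*E + E*v
((17/l(-2))*3)*g(2, -1) = ((17/((3*(-2)²)))*3)*(-1 + 4*2 + 2*(-1)) = ((17/((3*4)))*3)*(-1 + 8 - 2) = ((17/12)*3)*5 = (17/4)*5 = 85/4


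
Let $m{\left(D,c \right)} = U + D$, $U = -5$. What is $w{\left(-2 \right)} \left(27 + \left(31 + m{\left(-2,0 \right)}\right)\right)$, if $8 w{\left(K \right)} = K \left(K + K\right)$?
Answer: $51$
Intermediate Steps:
$m{\left(D,c \right)} = -5 + D$
$w{\left(K \right)} = \frac{K^{2}}{4}$ ($w{\left(K \right)} = \frac{K \left(K + K\right)}{8} = \frac{K 2 K}{8} = \frac{2 K^{2}}{8} = \frac{K^{2}}{4}$)
$w{\left(-2 \right)} \left(27 + \left(31 + m{\left(-2,0 \right)}\right)\right) = \frac{\left(-2\right)^{2}}{4} \left(27 + \left(31 - 7\right)\right) = \frac{1}{4} \cdot 4 \left(27 + \left(31 - 7\right)\right) = 1 \left(27 + 24\right) = 1 \cdot 51 = 51$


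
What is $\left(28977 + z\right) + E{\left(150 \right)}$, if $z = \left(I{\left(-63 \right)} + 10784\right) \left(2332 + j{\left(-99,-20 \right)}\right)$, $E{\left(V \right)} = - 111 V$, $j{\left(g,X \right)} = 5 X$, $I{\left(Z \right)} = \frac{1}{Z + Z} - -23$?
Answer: $\frac{168934733}{7} \approx 2.4134 \cdot 10^{7}$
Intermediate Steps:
$I{\left(Z \right)} = 23 + \frac{1}{2 Z}$ ($I{\left(Z \right)} = \frac{1}{2 Z} + 23 = 23 + \frac{1}{2 Z}$)
$z = \frac{168848444}{7}$ ($z = \left(\left(23 + \frac{1}{2 \left(-63\right)}\right) + 10784\right) \left(2332 + 5 \left(-20\right)\right) = \left(\left(23 + \frac{1}{2} \left(- \frac{1}{63}\right)\right) + 10784\right) \left(2332 - 100\right) = \left(\left(23 - \frac{1}{126}\right) + 10784\right) 2232 = \left(\frac{2897}{126} + 10784\right) 2232 = \frac{1361681}{126} \cdot 2232 = \frac{168848444}{7} \approx 2.4121 \cdot 10^{7}$)
$\left(28977 + z\right) + E{\left(150 \right)} = \left(28977 + \frac{168848444}{7}\right) - 16650 = \frac{169051283}{7} - 16650 = \frac{168934733}{7}$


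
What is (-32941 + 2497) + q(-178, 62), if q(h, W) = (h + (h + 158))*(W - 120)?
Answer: -18960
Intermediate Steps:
q(h, W) = (-120 + W)*(158 + 2*h) (q(h, W) = (h + (158 + h))*(-120 + W) = (158 + 2*h)*(-120 + W) = (-120 + W)*(158 + 2*h))
(-32941 + 2497) + q(-178, 62) = (-32941 + 2497) + (-18960 - 240*(-178) + 158*62 + 2*62*(-178)) = -30444 + (-18960 + 42720 + 9796 - 22072) = -30444 + 11484 = -18960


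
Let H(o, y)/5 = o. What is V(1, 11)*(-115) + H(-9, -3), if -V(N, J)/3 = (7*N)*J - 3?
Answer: 25485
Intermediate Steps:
H(o, y) = 5*o
V(N, J) = 9 - 21*J*N (V(N, J) = -3*((7*N)*J - 3) = -3*(7*J*N - 3) = -3*(-3 + 7*J*N) = 9 - 21*J*N)
V(1, 11)*(-115) + H(-9, -3) = (9 - 21*11*1)*(-115) + 5*(-9) = (9 - 231)*(-115) - 45 = -222*(-115) - 45 = 25530 - 45 = 25485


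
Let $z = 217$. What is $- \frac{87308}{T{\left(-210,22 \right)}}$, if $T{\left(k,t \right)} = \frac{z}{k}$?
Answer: $\frac{2619240}{31} \approx 84492.0$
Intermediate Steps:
$T{\left(k,t \right)} = \frac{217}{k}$
$- \frac{87308}{T{\left(-210,22 \right)}} = - \frac{87308}{217 \frac{1}{-210}} = - \frac{87308}{217 \left(- \frac{1}{210}\right)} = - \frac{87308}{- \frac{31}{30}} = \left(-87308\right) \left(- \frac{30}{31}\right) = \frac{2619240}{31}$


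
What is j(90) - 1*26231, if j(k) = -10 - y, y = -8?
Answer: -26233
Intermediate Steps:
j(k) = -2 (j(k) = -10 - 1*(-8) = -10 + 8 = -2)
j(90) - 1*26231 = -2 - 1*26231 = -2 - 26231 = -26233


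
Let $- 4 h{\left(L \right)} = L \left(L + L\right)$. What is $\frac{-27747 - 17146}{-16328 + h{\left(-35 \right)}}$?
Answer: $\frac{89786}{33881} \approx 2.65$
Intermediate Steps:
$h{\left(L \right)} = - \frac{L^{2}}{2}$ ($h{\left(L \right)} = - \frac{L \left(L + L\right)}{4} = - \frac{L 2 L}{4} = - \frac{2 L^{2}}{4} = - \frac{L^{2}}{2}$)
$\frac{-27747 - 17146}{-16328 + h{\left(-35 \right)}} = \frac{-27747 - 17146}{-16328 - \frac{\left(-35\right)^{2}}{2}} = - \frac{44893}{-16328 - \frac{1225}{2}} = - \frac{44893}{- \frac{33881}{2}} = \left(-44893\right) \left(- \frac{2}{33881}\right) = \frac{89786}{33881}$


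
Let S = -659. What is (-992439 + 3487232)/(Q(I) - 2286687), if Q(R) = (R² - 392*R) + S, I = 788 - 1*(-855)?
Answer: -2494793/231953 ≈ -10.756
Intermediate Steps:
I = 1643 (I = 788 + 855 = 1643)
Q(R) = -659 + R² - 392*R (Q(R) = (R² - 392*R) - 659 = -659 + R² - 392*R)
(-992439 + 3487232)/(Q(I) - 2286687) = (-992439 + 3487232)/((-659 + 1643² - 392*1643) - 2286687) = 2494793/((-659 + 2699449 - 644056) - 2286687) = 2494793/(2054734 - 2286687) = 2494793/(-231953) = 2494793*(-1/231953) = -2494793/231953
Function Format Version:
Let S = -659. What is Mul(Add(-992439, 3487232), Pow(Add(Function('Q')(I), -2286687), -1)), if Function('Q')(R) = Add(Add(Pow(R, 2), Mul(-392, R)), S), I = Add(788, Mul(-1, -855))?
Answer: Rational(-2494793, 231953) ≈ -10.756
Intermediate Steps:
I = 1643 (I = Add(788, 855) = 1643)
Function('Q')(R) = Add(-659, Pow(R, 2), Mul(-392, R)) (Function('Q')(R) = Add(Add(Pow(R, 2), Mul(-392, R)), -659) = Add(-659, Pow(R, 2), Mul(-392, R)))
Mul(Add(-992439, 3487232), Pow(Add(Function('Q')(I), -2286687), -1)) = Mul(Add(-992439, 3487232), Pow(Add(Add(-659, Pow(1643, 2), Mul(-392, 1643)), -2286687), -1)) = Mul(2494793, Pow(Add(Add(-659, 2699449, -644056), -2286687), -1)) = Mul(2494793, Pow(Add(2054734, -2286687), -1)) = Mul(2494793, Pow(-231953, -1)) = Mul(2494793, Rational(-1, 231953)) = Rational(-2494793, 231953)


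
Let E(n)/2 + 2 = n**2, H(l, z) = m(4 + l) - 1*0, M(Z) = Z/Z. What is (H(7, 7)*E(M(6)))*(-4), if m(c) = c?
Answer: 88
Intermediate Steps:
M(Z) = 1
H(l, z) = 4 + l (H(l, z) = (4 + l) - 1*0 = (4 + l) + 0 = 4 + l)
E(n) = -4 + 2*n**2
(H(7, 7)*E(M(6)))*(-4) = ((4 + 7)*(-4 + 2*1**2))*(-4) = (11*(-4 + 2*1))*(-4) = (11*(-4 + 2))*(-4) = (11*(-2))*(-4) = -22*(-4) = 88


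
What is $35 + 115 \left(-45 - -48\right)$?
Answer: $380$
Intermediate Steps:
$35 + 115 \left(-45 - -48\right) = 35 + 115 \left(-45 + 48\right) = 35 + 115 \cdot 3 = 35 + 345 = 380$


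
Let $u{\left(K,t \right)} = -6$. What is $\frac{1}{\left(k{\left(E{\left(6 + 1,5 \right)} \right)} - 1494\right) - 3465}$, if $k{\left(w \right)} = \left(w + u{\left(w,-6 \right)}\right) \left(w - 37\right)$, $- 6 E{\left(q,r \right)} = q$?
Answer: $- \frac{36}{168677} \approx -0.00021343$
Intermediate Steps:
$E{\left(q,r \right)} = - \frac{q}{6}$
$k{\left(w \right)} = \left(-37 + w\right) \left(-6 + w\right)$ ($k{\left(w \right)} = \left(w - 6\right) \left(w - 37\right) = \left(-6 + w\right) \left(-37 + w\right) = \left(-37 + w\right) \left(-6 + w\right)$)
$\frac{1}{\left(k{\left(E{\left(6 + 1,5 \right)} \right)} - 1494\right) - 3465} = \frac{1}{\left(\left(222 + \left(- \frac{6 + 1}{6}\right)^{2} - 43 \left(- \frac{6 + 1}{6}\right)\right) - 1494\right) - 3465} = \frac{1}{\left(\left(222 + \left(\left(- \frac{1}{6}\right) 7\right)^{2} - 43 \left(\left(- \frac{1}{6}\right) 7\right)\right) - 1494\right) - 3465} = \frac{1}{\left(\left(222 + \left(- \frac{7}{6}\right)^{2} - - \frac{301}{6}\right) - 1494\right) - 3465} = \frac{1}{\left(\left(222 + \frac{49}{36} + \frac{301}{6}\right) - 1494\right) - 3465} = \frac{1}{\left(\frac{9847}{36} - 1494\right) - 3465} = \frac{1}{- \frac{43937}{36} - 3465} = \frac{1}{- \frac{168677}{36}} = - \frac{36}{168677}$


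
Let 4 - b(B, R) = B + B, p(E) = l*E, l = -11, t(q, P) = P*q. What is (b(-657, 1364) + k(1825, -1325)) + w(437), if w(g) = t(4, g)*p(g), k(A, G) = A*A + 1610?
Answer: -5069083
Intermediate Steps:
k(A, G) = 1610 + A**2 (k(A, G) = A**2 + 1610 = 1610 + A**2)
p(E) = -11*E
b(B, R) = 4 - 2*B (b(B, R) = 4 - (B + B) = 4 - 2*B)
w(g) = -44*g**2 (w(g) = (g*4)*(-11*g) = (4*g)*(-11*g) = -44*g**2)
(b(-657, 1364) + k(1825, -1325)) + w(437) = ((4 - 2*(-657)) + (1610 + 1825**2)) - 44*437**2 = ((4 + 1314) + (1610 + 3330625)) - 44*190969 = (1318 + 3332235) - 8402636 = 3333553 - 8402636 = -5069083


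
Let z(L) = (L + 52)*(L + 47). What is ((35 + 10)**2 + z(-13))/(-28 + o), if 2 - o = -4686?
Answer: 3351/4660 ≈ 0.71910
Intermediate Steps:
o = 4688 (o = 2 - 1*(-4686) = 2 + 4686 = 4688)
z(L) = (47 + L)*(52 + L) (z(L) = (52 + L)*(47 + L) = (47 + L)*(52 + L))
((35 + 10)**2 + z(-13))/(-28 + o) = ((35 + 10)**2 + (2444 + (-13)**2 + 99*(-13)))/(-28 + 4688) = (45**2 + (2444 + 169 - 1287))/4660 = (2025 + 1326)*(1/4660) = 3351*(1/4660) = 3351/4660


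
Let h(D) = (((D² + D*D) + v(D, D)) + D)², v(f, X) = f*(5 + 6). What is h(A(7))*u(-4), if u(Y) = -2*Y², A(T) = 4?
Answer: -204800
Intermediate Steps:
v(f, X) = 11*f (v(f, X) = f*11 = 11*f)
h(D) = (2*D² + 12*D)² (h(D) = (((D² + D*D) + 11*D) + D)² = (((D² + D²) + 11*D) + D)² = ((2*D² + 11*D) + D)² = (2*D² + 12*D)²)
h(A(7))*u(-4) = (4*4²*(6 + 4)²)*(-2*(-4)²) = (4*16*10²)*(-2*16) = (4*16*100)*(-32) = 6400*(-32) = -204800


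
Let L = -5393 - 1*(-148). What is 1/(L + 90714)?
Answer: 1/85469 ≈ 1.1700e-5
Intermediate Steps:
L = -5245 (L = -5393 + 148 = -5245)
1/(L + 90714) = 1/(-5245 + 90714) = 1/85469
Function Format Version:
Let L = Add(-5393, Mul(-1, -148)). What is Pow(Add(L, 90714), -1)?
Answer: Rational(1, 85469) ≈ 1.1700e-5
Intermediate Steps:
L = -5245 (L = Add(-5393, 148) = -5245)
Pow(Add(L, 90714), -1) = Pow(Add(-5245, 90714), -1) = Pow(85469, -1) = Rational(1, 85469)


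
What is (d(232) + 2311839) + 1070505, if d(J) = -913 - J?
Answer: 3381199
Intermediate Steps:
(d(232) + 2311839) + 1070505 = ((-913 - 1*232) + 2311839) + 1070505 = ((-913 - 232) + 2311839) + 1070505 = (-1145 + 2311839) + 1070505 = 2310694 + 1070505 = 3381199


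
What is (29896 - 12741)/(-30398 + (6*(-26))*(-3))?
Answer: -47/82 ≈ -0.57317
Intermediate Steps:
(29896 - 12741)/(-30398 + (6*(-26))*(-3)) = 17155/(-30398 - 156*(-3)) = 17155/(-30398 + 468) = 17155/(-29930) = 17155*(-1/29930) = -47/82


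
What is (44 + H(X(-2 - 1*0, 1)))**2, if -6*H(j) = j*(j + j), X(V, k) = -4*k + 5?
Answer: 17161/9 ≈ 1906.8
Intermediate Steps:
X(V, k) = 5 - 4*k
H(j) = -j**2/3 (H(j) = -j*(j + j)/6 = -j*2*j/6 = -j**2/3)
(44 + H(X(-2 - 1*0, 1)))**2 = (44 - (5 - 4*1)**2/3)**2 = (44 - (5 - 4)**2/3)**2 = (44 - 1/3*1**2)**2 = (44 - 1/3*1)**2 = (44 - 1/3)**2 = (131/3)**2 = 17161/9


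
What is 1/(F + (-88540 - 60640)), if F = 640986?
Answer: 1/491806 ≈ 2.0333e-6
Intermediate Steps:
1/(F + (-88540 - 60640)) = 1/(640986 + (-88540 - 60640)) = 1/(640986 - 149180) = 1/491806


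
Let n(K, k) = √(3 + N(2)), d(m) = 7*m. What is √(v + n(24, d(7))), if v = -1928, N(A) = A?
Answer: √(-1928 + √5) ≈ 43.884*I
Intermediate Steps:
n(K, k) = √5 (n(K, k) = √(3 + 2) = √5)
√(v + n(24, d(7))) = √(-1928 + √5)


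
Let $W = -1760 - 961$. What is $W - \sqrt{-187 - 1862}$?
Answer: $-2721 - i \sqrt{2049} \approx -2721.0 - 45.266 i$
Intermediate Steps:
$W = -2721$
$W - \sqrt{-187 - 1862} = -2721 - \sqrt{-187 - 1862} = -2721 - \sqrt{-2049} = -2721 - i \sqrt{2049}$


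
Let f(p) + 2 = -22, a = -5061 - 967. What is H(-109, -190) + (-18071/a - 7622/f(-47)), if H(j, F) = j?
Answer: 1913117/9042 ≈ 211.58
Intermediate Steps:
a = -6028
f(p) = -24 (f(p) = -2 - 22 = -24)
H(-109, -190) + (-18071/a - 7622/f(-47)) = -109 + (-18071/(-6028) - 7622/(-24)) = -109 + (-18071*(-1/6028) - 7622*(-1/24)) = -109 + (18071/6028 + 3811/12) = -109 + 2898695/9042 = 1913117/9042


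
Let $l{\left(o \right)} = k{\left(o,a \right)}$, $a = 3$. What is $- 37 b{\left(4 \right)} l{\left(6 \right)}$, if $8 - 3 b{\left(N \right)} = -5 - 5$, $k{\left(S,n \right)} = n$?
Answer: $-666$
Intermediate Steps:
$b{\left(N \right)} = 6$ ($b{\left(N \right)} = \frac{8}{3} - \frac{-5 - 5}{3} = \frac{8}{3} - - \frac{10}{3} = \frac{8}{3} + \frac{10}{3} = 6$)
$l{\left(o \right)} = 3$
$- 37 b{\left(4 \right)} l{\left(6 \right)} = \left(-37\right) 6 \cdot 3 = \left(-222\right) 3 = -666$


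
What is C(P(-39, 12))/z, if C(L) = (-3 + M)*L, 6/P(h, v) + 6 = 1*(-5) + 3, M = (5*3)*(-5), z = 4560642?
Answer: 13/1013476 ≈ 1.2827e-5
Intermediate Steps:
M = -75 (M = 15*(-5) = -75)
P(h, v) = -¾ (P(h, v) = 6/(-6 + (1*(-5) + 3)) = 6/(-6 + (-5 + 3)) = 6/(-6 - 2) = 6/(-8) = 6*(-⅛) = -¾)
C(L) = -78*L (C(L) = (-3 - 75)*L = -78*L)
C(P(-39, 12))/z = -78*(-¾)/4560642 = (117/2)*(1/4560642) = 13/1013476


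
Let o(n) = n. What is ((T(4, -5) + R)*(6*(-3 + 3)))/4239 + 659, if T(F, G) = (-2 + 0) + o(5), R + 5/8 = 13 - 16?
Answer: 659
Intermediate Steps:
R = -29/8 (R = -5/8 + (13 - 16) = -5/8 - 3 = -29/8 ≈ -3.6250)
T(F, G) = 3 (T(F, G) = (-2 + 0) + 5 = -2 + 5 = 3)
((T(4, -5) + R)*(6*(-3 + 3)))/4239 + 659 = ((3 - 29/8)*(6*(-3 + 3)))/4239 + 659 = -15*0/4*(1/4239) + 659 = -5/8*0*(1/4239) + 659 = 0*(1/4239) + 659 = 0 + 659 = 659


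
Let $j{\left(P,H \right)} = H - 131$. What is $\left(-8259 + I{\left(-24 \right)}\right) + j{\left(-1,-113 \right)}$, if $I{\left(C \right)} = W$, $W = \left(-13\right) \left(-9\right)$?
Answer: $-8386$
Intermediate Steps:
$W = 117$
$j{\left(P,H \right)} = -131 + H$
$I{\left(C \right)} = 117$
$\left(-8259 + I{\left(-24 \right)}\right) + j{\left(-1,-113 \right)} = \left(-8259 + 117\right) - 244 = -8142 - 244 = -8386$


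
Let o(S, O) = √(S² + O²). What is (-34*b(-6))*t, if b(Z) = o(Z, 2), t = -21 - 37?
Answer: 3944*√10 ≈ 12472.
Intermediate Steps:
o(S, O) = √(O² + S²)
t = -58
b(Z) = √(4 + Z²) (b(Z) = √(2² + Z²) = √(4 + Z²))
(-34*b(-6))*t = -34*√(4 + (-6)²)*(-58) = -34*√(4 + 36)*(-58) = -68*√10*(-58) = 3944*√10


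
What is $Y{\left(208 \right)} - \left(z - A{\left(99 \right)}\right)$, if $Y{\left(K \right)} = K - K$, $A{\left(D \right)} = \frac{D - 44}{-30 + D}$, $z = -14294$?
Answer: $\frac{986341}{69} \approx 14295.0$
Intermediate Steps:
$A{\left(D \right)} = \frac{-44 + D}{-30 + D}$
$Y{\left(K \right)} = 0$
$Y{\left(208 \right)} - \left(z - A{\left(99 \right)}\right) = 0 - \left(-14294 - \frac{-44 + 99}{-30 + 99}\right) = 0 - \left(-14294 - \frac{1}{69} \cdot 55\right) = 0 - \left(-14294 - \frac{55}{69}\right) = 0 - - \frac{986341}{69} = 0 + \frac{986341}{69} = \frac{986341}{69}$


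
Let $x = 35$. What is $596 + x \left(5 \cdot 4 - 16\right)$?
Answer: $736$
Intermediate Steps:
$596 + x \left(5 \cdot 4 - 16\right) = 596 + 35 \left(5 \cdot 4 - 16\right) = 596 + 35 \left(20 - 16\right) = 596 + 35 \cdot 4 = 596 + 140 = 736$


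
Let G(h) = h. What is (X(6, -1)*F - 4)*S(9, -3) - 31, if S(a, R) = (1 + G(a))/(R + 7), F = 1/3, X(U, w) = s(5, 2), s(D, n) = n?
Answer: -118/3 ≈ -39.333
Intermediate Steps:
X(U, w) = 2
F = 1/3 ≈ 0.33333
S(a, R) = (1 + a)/(7 + R) (S(a, R) = (1 + a)/(R + 7) = (1 + a)/(7 + R))
(X(6, -1)*F - 4)*S(9, -3) - 31 = (2*(1/3) - 4)*((1 + 9)/(7 - 3)) - 31 = (2/3 - 4)*(10/4) - 31 = -5*10/6 - 31 = -10/3*5/2 - 31 = -25/3 - 31 = -118/3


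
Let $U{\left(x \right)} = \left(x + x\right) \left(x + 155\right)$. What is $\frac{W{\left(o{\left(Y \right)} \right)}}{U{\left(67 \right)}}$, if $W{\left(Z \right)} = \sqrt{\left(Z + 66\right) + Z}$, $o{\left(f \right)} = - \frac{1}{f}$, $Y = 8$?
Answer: $\frac{\sqrt{263}}{59496} \approx 0.00027258$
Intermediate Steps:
$U{\left(x \right)} = 2 x \left(155 + x\right)$
$W{\left(Z \right)} = \sqrt{66 + 2 Z}$ ($W{\left(Z \right)} = \sqrt{\left(66 + Z\right) + Z} = \sqrt{66 + 2 Z}$)
$\frac{W{\left(o{\left(Y \right)} \right)}}{U{\left(67 \right)}} = \frac{\sqrt{66 + 2 \left(- \frac{1}{8}\right)}}{2 \cdot 67 \left(155 + 67\right)} = \frac{\sqrt{66 + 2 \left(\left(-1\right) \frac{1}{8}\right)}}{2 \cdot 67 \cdot 222} = \frac{\sqrt{66 + 2 \left(- \frac{1}{8}\right)}}{29748} = \sqrt{66 - \frac{1}{4}} \cdot \frac{1}{29748} = \sqrt{\frac{263}{4}} \cdot \frac{1}{29748} = \frac{\sqrt{263}}{2} \cdot \frac{1}{29748} = \frac{\sqrt{263}}{59496}$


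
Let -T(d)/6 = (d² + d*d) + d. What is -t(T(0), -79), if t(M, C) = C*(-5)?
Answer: -395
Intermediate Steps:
T(d) = -12*d² - 6*d (T(d) = -6*((d² + d*d) + d) = -6*((d² + d²) + d) = -6*(2*d² + d) = -6*(d + 2*d²) = -12*d² - 6*d)
t(M, C) = -5*C
-t(T(0), -79) = -(-5)*(-79) = -1*395 = -395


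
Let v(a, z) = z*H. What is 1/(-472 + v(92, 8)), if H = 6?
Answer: -1/424 ≈ -0.0023585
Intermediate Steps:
v(a, z) = 6*z (v(a, z) = z*6 = 6*z)
1/(-472 + v(92, 8)) = 1/(-472 + 6*8) = 1/(-472 + 48) = 1/(-424) = -1/424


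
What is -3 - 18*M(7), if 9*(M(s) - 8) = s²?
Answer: -245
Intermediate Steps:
M(s) = 8 + s²/9
-3 - 18*M(7) = -3 - 18*(8 + (⅑)*7²) = -3 - 18*(8 + (⅑)*49) = -3 - 18*(8 + 49/9) = -3 - 18*121/9 = -3 - 242 = -245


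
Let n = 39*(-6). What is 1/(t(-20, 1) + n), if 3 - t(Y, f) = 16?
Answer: -1/247 ≈ -0.0040486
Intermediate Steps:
t(Y, f) = -13 (t(Y, f) = 3 - 1*16 = 3 - 16 = -13)
n = -234
1/(t(-20, 1) + n) = 1/(-13 - 234) = 1/(-247) = -1/247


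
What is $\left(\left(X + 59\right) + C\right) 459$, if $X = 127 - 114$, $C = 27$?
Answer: $45441$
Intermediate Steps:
$X = 13$ ($X = 127 - 114 = 13$)
$\left(\left(X + 59\right) + C\right) 459 = \left(\left(13 + 59\right) + 27\right) 459 = \left(72 + 27\right) 459 = 99 \cdot 459 = 45441$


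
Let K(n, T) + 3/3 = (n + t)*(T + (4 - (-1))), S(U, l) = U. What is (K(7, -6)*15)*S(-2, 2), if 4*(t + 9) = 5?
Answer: 15/2 ≈ 7.5000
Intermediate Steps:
t = -31/4 (t = -9 + (¼)*5 = -9 + 5/4 = -31/4 ≈ -7.7500)
K(n, T) = -1 + (5 + T)*(-31/4 + n) (K(n, T) = -1 + (n - 31/4)*(T + (4 - (-1))) = -1 + (-31/4 + n)*(T + (4 - 1*(-1))) = -1 + (-31/4 + n)*(T + (4 + 1)) = -1 + (-31/4 + n)*(T + 5) = -1 + (-31/4 + n)*(5 + T) = -1 + (5 + T)*(-31/4 + n))
(K(7, -6)*15)*S(-2, 2) = ((-159/4 + 5*7 - 31/4*(-6) - 6*7)*15)*(-2) = ((-159/4 + 35 + 93/2 - 42)*15)*(-2) = -¼*15*(-2) = -15/4*(-2) = 15/2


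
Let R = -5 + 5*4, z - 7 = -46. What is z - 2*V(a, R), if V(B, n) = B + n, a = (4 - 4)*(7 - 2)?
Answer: -69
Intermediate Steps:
z = -39 (z = 7 - 46 = -39)
a = 0 (a = 0*5 = 0)
R = 15 (R = -5 + 20 = 15)
z - 2*V(a, R) = -39 - 2*(0 + 15) = -39 - 2*15 = -39 - 30 = -69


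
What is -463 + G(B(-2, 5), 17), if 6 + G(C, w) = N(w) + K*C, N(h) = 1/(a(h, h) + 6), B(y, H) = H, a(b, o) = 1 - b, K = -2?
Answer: -4791/10 ≈ -479.10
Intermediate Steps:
N(h) = 1/(7 - h) (N(h) = 1/((1 - h) + 6) = 1/(7 - h))
G(C, w) = -6 - 1/(-7 + w) - 2*C (G(C, w) = -6 + (-1/(-7 + w) - 2*C) = -6 - 1/(-7 + w) - 2*C)
-463 + G(B(-2, 5), 17) = -463 + (-1 + 2*(-7 + 17)*(-3 - 1*5))/(-7 + 17) = -463 + (-1 + 2*10*(-3 - 5))/10 = -463 + (-1 + 2*10*(-8))/10 = -463 + (-1 - 160)/10 = -463 + (⅒)*(-161) = -463 - 161/10 = -4791/10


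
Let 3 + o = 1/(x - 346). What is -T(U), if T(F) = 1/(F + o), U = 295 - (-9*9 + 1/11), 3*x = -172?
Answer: -1210/451217 ≈ -0.0026816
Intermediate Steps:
x = -172/3 (x = (⅓)*(-172) = -172/3 ≈ -57.333)
U = 4135/11 (U = 295 - (-81 + 1/11) = 295 - 1*(-890/11) = 295 + 890/11 = 4135/11 ≈ 375.91)
o = -3633/1210 (o = -3 + 1/(-172/3 - 346) = -3 + 1/(-1210/3) = -3 - 3/1210 = -3633/1210 ≈ -3.0025)
T(F) = 1/(-3633/1210 + F) (T(F) = 1/(F - 3633/1210) = 1/(-3633/1210 + F))
-T(U) = -1210/(-3633 + 1210*(4135/11)) = -1210/(-3633 + 454850) = -1210/451217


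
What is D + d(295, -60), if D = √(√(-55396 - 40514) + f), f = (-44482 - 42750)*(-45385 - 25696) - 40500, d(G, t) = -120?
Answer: -120 + √(6200497292 + I*√95910) ≈ 78623.0 + 0.002*I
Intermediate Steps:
f = 6200497292 (f = -87232*(-71081) - 40500 = 6200537792 - 40500 = 6200497292)
D = √(6200497292 + I*√95910) (D = √(√(-55396 - 40514) + 6200497292) = √(√(-95910) + 6200497292) = √(I*√95910 + 6200497292) = √(6200497292 + I*√95910) ≈ 78743.0 + 0.e-3*I)
D + d(295, -60) = √(6200497292 + I*√95910) - 120 = -120 + √(6200497292 + I*√95910)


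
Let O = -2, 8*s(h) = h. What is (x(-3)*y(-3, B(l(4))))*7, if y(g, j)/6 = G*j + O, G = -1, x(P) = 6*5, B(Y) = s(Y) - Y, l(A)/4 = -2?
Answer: -11340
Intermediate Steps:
l(A) = -8 (l(A) = 4*(-2) = -8)
s(h) = h/8
B(Y) = -7*Y/8 (B(Y) = Y/8 - Y = -7*Y/8)
x(P) = 30
y(g, j) = -12 - 6*j (y(g, j) = 6*(-j - 2) = 6*(-2 - j) = -12 - 6*j)
(x(-3)*y(-3, B(l(4))))*7 = (30*(-12 - (-21)*(-8)/4))*7 = (30*(-12 - 6*7))*7 = (30*(-12 - 42))*7 = (30*(-54))*7 = -1620*7 = -11340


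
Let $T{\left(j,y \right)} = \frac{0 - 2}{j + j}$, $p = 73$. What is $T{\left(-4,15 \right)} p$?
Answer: $\frac{73}{4} \approx 18.25$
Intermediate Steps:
$T{\left(j,y \right)} = - \frac{1}{j}$ ($T{\left(j,y \right)} = - \frac{2}{2 j} = - 2 \frac{1}{2 j} = - \frac{1}{j}$)
$T{\left(-4,15 \right)} p = - \frac{1}{-4} \cdot 73 = \left(-1\right) \left(- \frac{1}{4}\right) 73 = \frac{1}{4} \cdot 73 = \frac{73}{4}$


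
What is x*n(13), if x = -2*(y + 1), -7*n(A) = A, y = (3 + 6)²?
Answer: 2132/7 ≈ 304.57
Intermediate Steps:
y = 81 (y = 9² = 81)
n(A) = -A/7
x = -164 (x = -2*(81 + 1) = -2*82 = -164)
x*n(13) = -(-164)*13/7 = -164*(-13/7) = 2132/7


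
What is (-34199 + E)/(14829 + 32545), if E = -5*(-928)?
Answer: -29559/47374 ≈ -0.62395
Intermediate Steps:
E = 4640
(-34199 + E)/(14829 + 32545) = (-34199 + 4640)/(14829 + 32545) = -29559/47374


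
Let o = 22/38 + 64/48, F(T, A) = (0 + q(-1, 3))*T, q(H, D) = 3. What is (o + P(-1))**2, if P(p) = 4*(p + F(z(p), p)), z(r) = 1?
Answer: 319225/3249 ≈ 98.253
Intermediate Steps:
F(T, A) = 3*T (F(T, A) = (0 + 3)*T = 3*T)
o = 109/57 (o = 22*(1/38) + 64*(1/48) = 11/19 + 4/3 = 109/57 ≈ 1.9123)
P(p) = 12 + 4*p (P(p) = 4*(p + 3*1) = 4*(p + 3) = 4*(3 + p) = 12 + 4*p)
(o + P(-1))**2 = (109/57 + (12 + 4*(-1)))**2 = (109/57 + (12 - 4))**2 = (109/57 + 8)**2 = (565/57)**2 = 319225/3249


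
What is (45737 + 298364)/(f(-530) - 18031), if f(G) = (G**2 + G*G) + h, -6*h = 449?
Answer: 2064606/3262165 ≈ 0.63289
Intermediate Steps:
h = -449/6 (h = -1/6*449 = -449/6 ≈ -74.833)
f(G) = -449/6 + 2*G**2 (f(G) = (G**2 + G*G) - 449/6 = (G**2 + G**2) - 449/6 = 2*G**2 - 449/6 = -449/6 + 2*G**2)
(45737 + 298364)/(f(-530) - 18031) = (45737 + 298364)/((-449/6 + 2*(-530)**2) - 18031) = 344101/((-449/6 + 2*280900) - 18031) = 344101/((-449/6 + 561800) - 18031) = 344101/(3370351/6 - 18031) = 344101/(3262165/6) = 344101*(6/3262165) = 2064606/3262165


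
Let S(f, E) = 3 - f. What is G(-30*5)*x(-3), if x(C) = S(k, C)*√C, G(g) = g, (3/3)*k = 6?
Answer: 450*I*√3 ≈ 779.42*I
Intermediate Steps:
k = 6
x(C) = -3*√C (x(C) = (3 - 1*6)*√C = (3 - 6)*√C = -3*√C)
G(-30*5)*x(-3) = (-30*5)*(-3*I*√3) = (-5*30)*(-3*I*√3) = -(-450)*I*√3 = 450*I*√3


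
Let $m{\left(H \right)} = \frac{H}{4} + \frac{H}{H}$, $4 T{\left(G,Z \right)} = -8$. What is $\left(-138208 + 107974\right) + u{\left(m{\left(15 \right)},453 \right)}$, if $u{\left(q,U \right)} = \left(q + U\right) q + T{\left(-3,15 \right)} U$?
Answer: $- \frac{463451}{16} \approx -28966.0$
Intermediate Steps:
$T{\left(G,Z \right)} = -2$ ($T{\left(G,Z \right)} = \frac{1}{4} \left(-8\right) = -2$)
$m{\left(H \right)} = 1 + \frac{H}{4}$ ($m{\left(H \right)} = H \frac{1}{4} + 1 = \frac{H}{4} + 1 = 1 + \frac{H}{4}$)
$u{\left(q,U \right)} = - 2 U + q \left(U + q\right)$ ($u{\left(q,U \right)} = \left(q + U\right) q - 2 U = \left(U + q\right) q - 2 U = q \left(U + q\right) - 2 U = - 2 U + q \left(U + q\right)$)
$\left(-138208 + 107974\right) + u{\left(m{\left(15 \right)},453 \right)} = \left(-138208 + 107974\right) + \left(\left(1 + \frac{1}{4} \cdot 15\right)^{2} - 906 + 453 \left(1 + \frac{1}{4} \cdot 15\right)\right) = -30234 + \left(\left(1 + \frac{15}{4}\right)^{2} - 906 + 453 \left(1 + \frac{15}{4}\right)\right) = -30234 + \left(\left(\frac{19}{4}\right)^{2} - 906 + 453 \cdot \frac{19}{4}\right) = -30234 + \left(\frac{361}{16} - 906 + \frac{8607}{4}\right) = -30234 + \frac{20293}{16} = - \frac{463451}{16}$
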